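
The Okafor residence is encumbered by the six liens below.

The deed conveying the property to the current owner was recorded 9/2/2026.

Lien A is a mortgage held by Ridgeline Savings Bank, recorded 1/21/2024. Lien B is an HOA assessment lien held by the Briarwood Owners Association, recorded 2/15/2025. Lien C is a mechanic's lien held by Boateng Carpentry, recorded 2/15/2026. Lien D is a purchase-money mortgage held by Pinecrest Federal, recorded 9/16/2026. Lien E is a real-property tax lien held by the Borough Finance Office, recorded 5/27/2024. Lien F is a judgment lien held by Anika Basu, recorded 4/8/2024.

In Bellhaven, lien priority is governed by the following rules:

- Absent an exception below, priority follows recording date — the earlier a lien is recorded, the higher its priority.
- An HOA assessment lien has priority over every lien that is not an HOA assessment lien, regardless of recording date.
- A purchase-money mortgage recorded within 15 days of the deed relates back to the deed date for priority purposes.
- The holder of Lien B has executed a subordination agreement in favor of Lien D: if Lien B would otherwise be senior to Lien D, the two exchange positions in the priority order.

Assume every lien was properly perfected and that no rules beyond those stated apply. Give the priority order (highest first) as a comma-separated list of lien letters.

D, A, F, E, C, B

Effective dates after the stated exceptions: D was recorded within the 15-day window, so its effective date is the deed date 9/2/2026.
B is an HOA assessment lien, so it outranks all other liens regardless of date.
Among the remaining liens, by effective date: A (1/21/2024), F (4/8/2024), E (5/27/2024), C (2/15/2026), D (9/2/2026).
The subordination applies — B was senior to D — so B and D swap.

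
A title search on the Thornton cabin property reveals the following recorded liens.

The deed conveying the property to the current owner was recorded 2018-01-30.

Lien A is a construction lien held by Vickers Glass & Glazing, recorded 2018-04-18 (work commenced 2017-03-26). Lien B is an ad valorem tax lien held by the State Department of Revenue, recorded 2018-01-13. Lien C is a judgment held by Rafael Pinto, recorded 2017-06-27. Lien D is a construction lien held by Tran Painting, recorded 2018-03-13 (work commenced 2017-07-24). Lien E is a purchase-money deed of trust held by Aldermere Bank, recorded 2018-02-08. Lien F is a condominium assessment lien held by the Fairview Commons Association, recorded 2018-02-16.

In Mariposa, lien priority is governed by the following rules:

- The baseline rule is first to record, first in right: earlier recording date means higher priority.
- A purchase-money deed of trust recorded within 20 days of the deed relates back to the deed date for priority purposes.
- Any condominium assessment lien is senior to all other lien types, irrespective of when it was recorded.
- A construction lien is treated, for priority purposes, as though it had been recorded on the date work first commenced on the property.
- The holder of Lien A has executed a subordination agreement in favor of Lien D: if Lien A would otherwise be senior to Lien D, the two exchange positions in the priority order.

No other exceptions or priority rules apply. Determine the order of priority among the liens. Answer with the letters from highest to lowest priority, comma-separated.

Effective dates after the stated exceptions: A relates back to 2017-03-26 (work commenced); D relates back to 2017-07-24 (work commenced); E was recorded within the 20-day window, so its effective date is the deed date 2018-01-30.
F is a condominium assessment lien, so it outranks all other liens regardless of date.
Among the remaining liens, by effective date: A (2017-03-26), C (2017-06-27), D (2017-07-24), B (2018-01-13), E (2018-01-30).
A is senior to D before the subordination, so the two trade places.

F, D, C, A, B, E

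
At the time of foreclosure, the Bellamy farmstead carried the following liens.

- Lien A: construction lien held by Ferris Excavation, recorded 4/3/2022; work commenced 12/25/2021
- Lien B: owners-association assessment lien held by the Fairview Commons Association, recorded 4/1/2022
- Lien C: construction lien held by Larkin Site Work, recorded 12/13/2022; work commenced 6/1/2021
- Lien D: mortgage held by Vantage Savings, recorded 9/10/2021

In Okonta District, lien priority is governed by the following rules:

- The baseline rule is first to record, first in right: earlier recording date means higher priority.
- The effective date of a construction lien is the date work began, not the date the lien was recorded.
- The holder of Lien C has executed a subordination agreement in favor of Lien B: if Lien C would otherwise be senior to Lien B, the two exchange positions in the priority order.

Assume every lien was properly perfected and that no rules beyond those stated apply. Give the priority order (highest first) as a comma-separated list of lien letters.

First, effective dates: A relates back to 12/25/2021 (work commenced); C relates back to 6/1/2021 (work commenced).
Ordering by effective date: C (6/1/2021), D (9/10/2021), A (12/25/2021), B (4/1/2022).
Because C would otherwise rank above B, the subordination swaps them.

B, D, A, C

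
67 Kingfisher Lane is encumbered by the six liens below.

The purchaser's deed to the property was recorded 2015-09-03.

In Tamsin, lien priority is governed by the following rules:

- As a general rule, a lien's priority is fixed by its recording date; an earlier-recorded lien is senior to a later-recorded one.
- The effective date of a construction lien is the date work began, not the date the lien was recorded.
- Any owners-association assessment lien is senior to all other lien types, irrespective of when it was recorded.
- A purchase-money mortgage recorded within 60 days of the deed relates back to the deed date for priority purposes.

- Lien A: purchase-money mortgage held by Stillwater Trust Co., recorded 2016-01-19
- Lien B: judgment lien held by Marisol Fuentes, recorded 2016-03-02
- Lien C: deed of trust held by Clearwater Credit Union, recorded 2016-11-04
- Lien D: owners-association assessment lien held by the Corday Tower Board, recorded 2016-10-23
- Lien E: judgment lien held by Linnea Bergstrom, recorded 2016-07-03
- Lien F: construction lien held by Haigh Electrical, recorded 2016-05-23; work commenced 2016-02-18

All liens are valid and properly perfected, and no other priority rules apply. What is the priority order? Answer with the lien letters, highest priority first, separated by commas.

Effective dates after the stated exceptions: A missed the 60-day window (138 days after the deed), so its recording date stands; F is treated as recorded 2016-02-18, the work-commencement date.
D is an owners-association assessment lien and takes priority over every other lien.
Remaining liens by effective date: A (2016-01-19), F (2016-02-18), B (2016-03-02), E (2016-07-03), C (2016-11-04).

D, A, F, B, E, C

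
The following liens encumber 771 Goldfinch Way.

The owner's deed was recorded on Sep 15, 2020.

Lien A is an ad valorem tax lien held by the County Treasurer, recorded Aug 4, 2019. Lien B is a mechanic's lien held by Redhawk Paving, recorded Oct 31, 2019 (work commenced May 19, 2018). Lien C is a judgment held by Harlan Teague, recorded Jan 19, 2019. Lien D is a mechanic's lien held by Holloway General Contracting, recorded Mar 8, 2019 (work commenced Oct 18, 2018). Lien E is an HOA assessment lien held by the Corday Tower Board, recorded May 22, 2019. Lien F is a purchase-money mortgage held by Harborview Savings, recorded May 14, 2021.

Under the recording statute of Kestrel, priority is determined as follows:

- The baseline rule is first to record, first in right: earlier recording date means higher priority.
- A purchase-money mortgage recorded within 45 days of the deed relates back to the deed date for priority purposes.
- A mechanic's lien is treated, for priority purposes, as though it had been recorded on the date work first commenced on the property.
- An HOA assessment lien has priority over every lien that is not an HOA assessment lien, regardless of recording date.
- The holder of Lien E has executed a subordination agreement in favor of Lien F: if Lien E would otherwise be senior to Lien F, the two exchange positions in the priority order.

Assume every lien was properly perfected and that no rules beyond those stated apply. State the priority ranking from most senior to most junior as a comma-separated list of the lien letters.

Adjusting effective dates: B is treated as recorded May 19, 2018, the work-commencement date; D's effective date is Oct 18, 2018, when work began; F was recorded 241 days after the deed, outside the 45-day window, so it keeps its recording date.
E is an HOA assessment lien, so it outranks all other liens regardless of date.
Among the remaining liens, by effective date: B (May 19, 2018), D (Oct 18, 2018), C (Jan 19, 2019), A (Aug 4, 2019), F (May 14, 2021).
E would otherwise be senior to F, so under the subordination agreement E and F exchange positions.

F, B, D, C, A, E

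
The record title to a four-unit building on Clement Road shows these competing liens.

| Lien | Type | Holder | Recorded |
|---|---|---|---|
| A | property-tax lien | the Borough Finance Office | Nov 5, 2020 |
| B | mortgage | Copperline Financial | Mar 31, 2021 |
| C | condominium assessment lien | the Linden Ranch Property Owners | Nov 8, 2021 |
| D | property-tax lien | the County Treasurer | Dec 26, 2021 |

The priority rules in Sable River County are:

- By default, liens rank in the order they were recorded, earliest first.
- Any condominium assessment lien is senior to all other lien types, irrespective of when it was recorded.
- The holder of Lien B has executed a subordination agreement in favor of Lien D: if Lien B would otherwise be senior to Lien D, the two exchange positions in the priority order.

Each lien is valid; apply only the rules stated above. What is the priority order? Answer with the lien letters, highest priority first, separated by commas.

C is a condominium assessment lien and takes priority over every other lien.
Among the remaining liens, by effective date: A (Nov 5, 2020), B (Mar 31, 2021), D (Dec 26, 2021).
B would otherwise be senior to D, so under the subordination agreement B and D exchange positions.

C, A, D, B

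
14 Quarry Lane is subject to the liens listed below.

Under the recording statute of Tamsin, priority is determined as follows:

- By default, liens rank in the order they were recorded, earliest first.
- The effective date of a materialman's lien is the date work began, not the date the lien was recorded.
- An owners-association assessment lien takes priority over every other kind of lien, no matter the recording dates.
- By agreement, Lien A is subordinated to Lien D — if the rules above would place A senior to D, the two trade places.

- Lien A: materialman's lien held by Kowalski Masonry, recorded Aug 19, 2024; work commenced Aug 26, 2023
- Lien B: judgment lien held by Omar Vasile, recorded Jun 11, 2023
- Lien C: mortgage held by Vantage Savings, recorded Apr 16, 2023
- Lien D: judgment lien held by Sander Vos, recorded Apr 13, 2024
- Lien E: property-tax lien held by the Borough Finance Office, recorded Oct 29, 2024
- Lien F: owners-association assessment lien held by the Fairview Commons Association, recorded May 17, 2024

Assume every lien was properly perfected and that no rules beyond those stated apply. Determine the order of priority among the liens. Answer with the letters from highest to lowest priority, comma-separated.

F, C, B, D, A, E

Effective dates after the stated exceptions: A relates back to Aug 26, 2023 (work commenced).
As an owners-association assessment lien, F is senior to every other lien.
Remaining liens by effective date: C (Apr 16, 2023), B (Jun 11, 2023), A (Aug 26, 2023), D (Apr 13, 2024), E (Oct 29, 2024).
The subordination applies — A was senior to D — so A and D swap.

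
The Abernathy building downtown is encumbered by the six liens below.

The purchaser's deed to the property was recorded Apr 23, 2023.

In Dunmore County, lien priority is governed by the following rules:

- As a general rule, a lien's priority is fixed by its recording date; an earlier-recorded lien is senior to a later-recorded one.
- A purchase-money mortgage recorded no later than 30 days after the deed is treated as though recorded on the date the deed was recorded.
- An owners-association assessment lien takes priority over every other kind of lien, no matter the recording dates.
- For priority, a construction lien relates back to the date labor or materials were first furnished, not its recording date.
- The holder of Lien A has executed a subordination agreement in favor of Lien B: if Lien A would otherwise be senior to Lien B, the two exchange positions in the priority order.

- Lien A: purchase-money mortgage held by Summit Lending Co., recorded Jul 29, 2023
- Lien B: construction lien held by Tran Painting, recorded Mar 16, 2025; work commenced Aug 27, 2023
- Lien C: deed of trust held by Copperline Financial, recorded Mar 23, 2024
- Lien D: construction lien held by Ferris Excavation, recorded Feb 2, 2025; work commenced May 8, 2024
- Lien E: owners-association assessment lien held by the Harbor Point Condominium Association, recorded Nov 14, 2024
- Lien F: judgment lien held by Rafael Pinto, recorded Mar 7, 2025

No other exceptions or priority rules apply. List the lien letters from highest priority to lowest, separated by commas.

Effective dates after the stated exceptions: A missed the 30-day window (97 days after the deed), so its recording date stands; B is treated as recorded Aug 27, 2023, the work-commencement date; D is treated as recorded May 8, 2024, the work-commencement date.
As an owners-association assessment lien, E is senior to every other lien.
The other liens, earliest effective date first: A (Jul 29, 2023), B (Aug 27, 2023), C (Mar 23, 2024), D (May 8, 2024), F (Mar 7, 2025).
The subordination applies — A was senior to B — so A and B swap.

E, B, A, C, D, F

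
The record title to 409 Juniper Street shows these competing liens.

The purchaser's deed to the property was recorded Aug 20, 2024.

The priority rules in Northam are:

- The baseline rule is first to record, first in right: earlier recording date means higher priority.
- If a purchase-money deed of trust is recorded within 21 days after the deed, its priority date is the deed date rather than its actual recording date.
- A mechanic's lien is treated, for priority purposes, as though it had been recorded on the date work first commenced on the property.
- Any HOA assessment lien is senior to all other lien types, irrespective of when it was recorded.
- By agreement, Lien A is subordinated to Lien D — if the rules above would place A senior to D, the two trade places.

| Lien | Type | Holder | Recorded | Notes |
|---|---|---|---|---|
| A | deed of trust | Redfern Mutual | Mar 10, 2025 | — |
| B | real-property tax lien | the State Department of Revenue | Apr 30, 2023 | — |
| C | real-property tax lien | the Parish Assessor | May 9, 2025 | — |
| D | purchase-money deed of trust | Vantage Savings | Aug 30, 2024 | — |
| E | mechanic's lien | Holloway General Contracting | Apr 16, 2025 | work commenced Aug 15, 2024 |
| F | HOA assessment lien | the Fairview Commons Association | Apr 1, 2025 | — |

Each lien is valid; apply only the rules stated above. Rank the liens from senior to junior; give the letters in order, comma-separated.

F, B, E, D, A, C

First, effective dates: D's effective date is the deed date, Aug 20, 2024; E is treated as recorded Aug 15, 2024, the work-commencement date.
As an HOA assessment lien, F is senior to every other lien.
Remaining liens by effective date: B (Apr 30, 2023), E (Aug 15, 2024), D (Aug 20, 2024), A (Mar 10, 2025), C (May 9, 2025).
Since A is not senior to D, the subordination leaves the order unchanged.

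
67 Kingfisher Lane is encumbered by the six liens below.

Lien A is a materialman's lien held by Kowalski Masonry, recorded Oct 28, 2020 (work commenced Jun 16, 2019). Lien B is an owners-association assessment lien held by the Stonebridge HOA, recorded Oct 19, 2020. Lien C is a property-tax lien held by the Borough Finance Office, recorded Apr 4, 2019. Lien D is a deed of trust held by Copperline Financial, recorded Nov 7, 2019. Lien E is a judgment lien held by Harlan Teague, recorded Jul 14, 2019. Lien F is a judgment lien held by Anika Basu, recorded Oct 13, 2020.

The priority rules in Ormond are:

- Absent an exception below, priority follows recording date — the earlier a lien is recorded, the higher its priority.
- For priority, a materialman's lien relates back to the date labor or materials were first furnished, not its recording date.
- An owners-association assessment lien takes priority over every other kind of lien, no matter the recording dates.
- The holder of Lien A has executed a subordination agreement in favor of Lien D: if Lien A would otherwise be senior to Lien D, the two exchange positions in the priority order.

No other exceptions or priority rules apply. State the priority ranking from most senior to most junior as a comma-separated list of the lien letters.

First, effective dates: A's effective date is Jun 16, 2019, when work began.
B, as an owners-association assessment lien, has superpriority and ranks first.
Remaining liens by effective date: C (Apr 4, 2019), A (Jun 16, 2019), E (Jul 14, 2019), D (Nov 7, 2019), F (Oct 13, 2020).
A would otherwise be senior to D, so under the subordination agreement A and D exchange positions.

B, C, D, E, A, F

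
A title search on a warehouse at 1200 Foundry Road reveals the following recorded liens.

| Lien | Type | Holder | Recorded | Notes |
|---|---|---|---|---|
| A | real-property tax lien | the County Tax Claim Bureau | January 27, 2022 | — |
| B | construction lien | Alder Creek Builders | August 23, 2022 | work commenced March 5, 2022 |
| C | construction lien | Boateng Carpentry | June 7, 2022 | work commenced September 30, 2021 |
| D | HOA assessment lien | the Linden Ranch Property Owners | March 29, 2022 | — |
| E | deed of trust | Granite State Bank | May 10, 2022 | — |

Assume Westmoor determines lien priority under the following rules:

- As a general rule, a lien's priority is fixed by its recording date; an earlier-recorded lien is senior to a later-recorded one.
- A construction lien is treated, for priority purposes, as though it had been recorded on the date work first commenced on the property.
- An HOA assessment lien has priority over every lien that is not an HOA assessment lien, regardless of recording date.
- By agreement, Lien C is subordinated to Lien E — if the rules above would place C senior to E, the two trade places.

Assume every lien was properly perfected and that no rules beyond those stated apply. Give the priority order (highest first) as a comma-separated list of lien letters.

D, E, A, B, C

Adjusting effective dates: B relates back to March 5, 2022 (work commenced); C is treated as recorded September 30, 2021, the work-commencement date.
D is an HOA assessment lien and takes priority over every other lien.
Ordering the rest by effective date: C (September 30, 2021), A (January 27, 2022), B (March 5, 2022), E (May 10, 2022).
C is senior to E before the subordination, so the two trade places.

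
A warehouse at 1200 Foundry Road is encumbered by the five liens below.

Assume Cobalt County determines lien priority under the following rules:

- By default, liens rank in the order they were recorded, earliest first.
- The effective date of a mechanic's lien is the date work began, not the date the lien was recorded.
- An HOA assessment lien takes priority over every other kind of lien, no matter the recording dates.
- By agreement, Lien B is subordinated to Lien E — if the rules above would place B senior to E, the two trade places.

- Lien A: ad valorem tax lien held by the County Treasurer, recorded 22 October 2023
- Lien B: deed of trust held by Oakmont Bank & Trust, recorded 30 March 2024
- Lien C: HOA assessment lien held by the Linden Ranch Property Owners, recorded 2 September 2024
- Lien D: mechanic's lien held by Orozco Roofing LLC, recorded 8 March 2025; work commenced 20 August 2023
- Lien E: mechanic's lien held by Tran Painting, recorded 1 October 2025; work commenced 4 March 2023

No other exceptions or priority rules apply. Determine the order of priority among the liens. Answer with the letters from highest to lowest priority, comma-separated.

C, E, D, A, B

Adjusting effective dates: D is treated as recorded 20 August 2023, the work-commencement date; E's effective date is 4 March 2023, when work began.
C, as an HOA assessment lien, has superpriority and ranks first.
The other liens, earliest effective date first: E (4 March 2023), D (20 August 2023), A (22 October 2023), B (30 March 2024).
B already ranks below E; the subordination has no effect.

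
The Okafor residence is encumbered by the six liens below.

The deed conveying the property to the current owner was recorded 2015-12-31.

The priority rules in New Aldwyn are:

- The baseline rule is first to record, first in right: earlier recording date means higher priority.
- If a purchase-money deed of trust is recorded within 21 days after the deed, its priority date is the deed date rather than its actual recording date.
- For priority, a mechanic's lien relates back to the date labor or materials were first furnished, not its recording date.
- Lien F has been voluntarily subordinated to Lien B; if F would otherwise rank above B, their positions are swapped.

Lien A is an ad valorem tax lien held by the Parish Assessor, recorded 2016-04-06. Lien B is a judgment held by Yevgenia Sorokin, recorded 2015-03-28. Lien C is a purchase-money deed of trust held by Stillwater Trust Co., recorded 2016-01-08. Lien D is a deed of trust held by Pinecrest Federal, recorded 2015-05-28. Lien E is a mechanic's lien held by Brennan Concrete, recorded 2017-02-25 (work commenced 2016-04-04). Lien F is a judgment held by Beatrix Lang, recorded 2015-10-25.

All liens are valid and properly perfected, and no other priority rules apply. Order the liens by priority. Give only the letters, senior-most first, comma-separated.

Effective dates after the stated exceptions: C relates back to the deed date 2015-12-31; E's effective date is 2016-04-04, when work began.
By effective date: B (2015-03-28), D (2015-05-28), F (2015-10-25), C (2015-12-31), E (2016-04-04), A (2016-04-06).
Since F is not senior to B, the subordination leaves the order unchanged.

B, D, F, C, E, A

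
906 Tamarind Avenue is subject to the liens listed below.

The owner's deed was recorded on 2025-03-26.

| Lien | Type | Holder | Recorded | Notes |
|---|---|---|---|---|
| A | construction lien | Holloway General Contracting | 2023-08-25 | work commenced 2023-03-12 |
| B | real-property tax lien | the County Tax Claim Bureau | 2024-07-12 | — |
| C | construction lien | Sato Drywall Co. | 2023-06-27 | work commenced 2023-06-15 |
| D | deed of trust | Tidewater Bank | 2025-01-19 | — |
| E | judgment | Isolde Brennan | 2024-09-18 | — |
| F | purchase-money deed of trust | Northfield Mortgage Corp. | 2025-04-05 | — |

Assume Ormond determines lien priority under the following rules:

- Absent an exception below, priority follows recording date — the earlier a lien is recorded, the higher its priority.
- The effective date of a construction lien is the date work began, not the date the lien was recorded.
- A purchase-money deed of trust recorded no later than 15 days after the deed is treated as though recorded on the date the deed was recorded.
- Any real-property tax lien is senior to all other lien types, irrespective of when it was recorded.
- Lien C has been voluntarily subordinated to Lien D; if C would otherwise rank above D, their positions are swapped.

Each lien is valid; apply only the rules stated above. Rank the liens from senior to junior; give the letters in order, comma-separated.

B, A, D, E, C, F

First, effective dates: A's effective date is 2023-03-12, when work began; C's effective date is 2023-06-15, when work began; F was recorded within the 15-day window, so its effective date is the deed date 2025-03-26.
As a real-property tax lien, B is senior to every other lien.
The other liens, earliest effective date first: A (2023-03-12), C (2023-06-15), E (2024-09-18), D (2025-01-19), F (2025-03-26).
C is senior to D before the subordination, so the two trade places.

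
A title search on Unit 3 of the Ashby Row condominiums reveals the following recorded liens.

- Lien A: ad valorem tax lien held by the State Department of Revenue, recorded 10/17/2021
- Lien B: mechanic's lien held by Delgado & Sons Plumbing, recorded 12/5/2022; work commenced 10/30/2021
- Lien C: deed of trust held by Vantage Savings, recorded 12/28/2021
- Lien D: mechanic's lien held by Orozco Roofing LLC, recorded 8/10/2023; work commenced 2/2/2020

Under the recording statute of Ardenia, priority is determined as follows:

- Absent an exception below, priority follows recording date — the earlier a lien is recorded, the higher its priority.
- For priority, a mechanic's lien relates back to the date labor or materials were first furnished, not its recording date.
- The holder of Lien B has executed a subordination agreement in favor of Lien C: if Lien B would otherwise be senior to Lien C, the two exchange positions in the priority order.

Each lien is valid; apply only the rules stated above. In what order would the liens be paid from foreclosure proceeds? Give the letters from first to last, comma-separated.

Adjusting effective dates: B is treated as recorded 10/30/2021, the work-commencement date; D is treated as recorded 2/2/2020, the work-commencement date.
By effective date, earliest first: D (2/2/2020), A (10/17/2021), B (10/30/2021), C (12/28/2021).
Because B would otherwise rank above C, the subordination swaps them.

D, A, C, B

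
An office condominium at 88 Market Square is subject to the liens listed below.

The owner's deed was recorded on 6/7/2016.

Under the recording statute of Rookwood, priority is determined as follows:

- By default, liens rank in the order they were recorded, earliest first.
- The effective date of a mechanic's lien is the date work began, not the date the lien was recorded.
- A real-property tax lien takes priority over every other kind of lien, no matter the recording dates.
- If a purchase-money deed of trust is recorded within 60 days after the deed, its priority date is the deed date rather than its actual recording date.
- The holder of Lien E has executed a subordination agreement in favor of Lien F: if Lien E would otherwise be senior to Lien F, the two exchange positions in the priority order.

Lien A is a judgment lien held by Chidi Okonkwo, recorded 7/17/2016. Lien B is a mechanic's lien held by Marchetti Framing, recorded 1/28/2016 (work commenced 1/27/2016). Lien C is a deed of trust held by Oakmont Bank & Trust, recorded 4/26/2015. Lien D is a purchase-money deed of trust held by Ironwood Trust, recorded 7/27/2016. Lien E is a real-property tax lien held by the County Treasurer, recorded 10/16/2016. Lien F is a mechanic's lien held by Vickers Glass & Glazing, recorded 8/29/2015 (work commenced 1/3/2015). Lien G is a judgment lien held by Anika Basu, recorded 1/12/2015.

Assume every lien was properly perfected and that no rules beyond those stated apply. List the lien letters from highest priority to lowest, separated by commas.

F, E, G, C, B, D, A

Effective dates: B's effective date is 1/27/2016, when work began; D relates back to the deed date 6/7/2016; F's effective date is 1/3/2015, when work began.
E is a real-property tax lien, so it outranks all other liens regardless of date.
Remaining liens by effective date: F (1/3/2015), G (1/12/2015), C (4/26/2015), B (1/27/2016), D (6/7/2016), A (7/17/2016).
E would otherwise be senior to F, so under the subordination agreement E and F exchange positions.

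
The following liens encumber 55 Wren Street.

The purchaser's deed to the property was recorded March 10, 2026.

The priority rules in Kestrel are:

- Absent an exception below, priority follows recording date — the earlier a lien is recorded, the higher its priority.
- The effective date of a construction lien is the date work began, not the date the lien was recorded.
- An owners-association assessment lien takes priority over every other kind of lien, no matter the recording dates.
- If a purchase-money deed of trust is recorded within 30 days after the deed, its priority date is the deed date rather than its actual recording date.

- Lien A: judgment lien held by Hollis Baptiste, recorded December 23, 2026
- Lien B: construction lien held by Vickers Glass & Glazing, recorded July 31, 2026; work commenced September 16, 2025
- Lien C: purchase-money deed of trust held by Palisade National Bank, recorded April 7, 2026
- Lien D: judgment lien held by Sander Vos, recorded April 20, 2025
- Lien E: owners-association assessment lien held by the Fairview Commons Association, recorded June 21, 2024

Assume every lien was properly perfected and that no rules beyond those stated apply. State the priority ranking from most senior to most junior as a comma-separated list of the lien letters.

E, D, B, C, A

First, effective dates: B's effective date is September 16, 2025, when work began; C was recorded within the 30-day window, so its effective date is the deed date March 10, 2026.
E, as an owners-association assessment lien, has superpriority and ranks first.
Ordering the rest by effective date: D (April 20, 2025), B (September 16, 2025), C (March 10, 2026), A (December 23, 2026).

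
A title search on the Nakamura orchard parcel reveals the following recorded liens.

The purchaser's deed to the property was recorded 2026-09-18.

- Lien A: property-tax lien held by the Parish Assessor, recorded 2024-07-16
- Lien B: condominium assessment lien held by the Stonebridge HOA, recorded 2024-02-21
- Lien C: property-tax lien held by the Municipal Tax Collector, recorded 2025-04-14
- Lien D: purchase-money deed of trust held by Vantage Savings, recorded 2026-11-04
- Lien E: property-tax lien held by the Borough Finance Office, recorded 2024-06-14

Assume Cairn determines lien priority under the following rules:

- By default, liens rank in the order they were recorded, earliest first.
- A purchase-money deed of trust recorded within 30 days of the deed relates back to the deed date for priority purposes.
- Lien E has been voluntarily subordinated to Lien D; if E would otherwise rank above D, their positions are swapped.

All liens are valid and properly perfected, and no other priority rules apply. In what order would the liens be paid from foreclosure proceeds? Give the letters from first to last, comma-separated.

Adjusting effective dates: D was recorded 47 days after the deed, outside the 30-day window, so it keeps its recording date.
By effective date: B (2024-02-21), E (2024-06-14), A (2024-07-16), C (2025-04-14), D (2026-11-04).
Because E would otherwise rank above D, the subordination swaps them.

B, D, A, C, E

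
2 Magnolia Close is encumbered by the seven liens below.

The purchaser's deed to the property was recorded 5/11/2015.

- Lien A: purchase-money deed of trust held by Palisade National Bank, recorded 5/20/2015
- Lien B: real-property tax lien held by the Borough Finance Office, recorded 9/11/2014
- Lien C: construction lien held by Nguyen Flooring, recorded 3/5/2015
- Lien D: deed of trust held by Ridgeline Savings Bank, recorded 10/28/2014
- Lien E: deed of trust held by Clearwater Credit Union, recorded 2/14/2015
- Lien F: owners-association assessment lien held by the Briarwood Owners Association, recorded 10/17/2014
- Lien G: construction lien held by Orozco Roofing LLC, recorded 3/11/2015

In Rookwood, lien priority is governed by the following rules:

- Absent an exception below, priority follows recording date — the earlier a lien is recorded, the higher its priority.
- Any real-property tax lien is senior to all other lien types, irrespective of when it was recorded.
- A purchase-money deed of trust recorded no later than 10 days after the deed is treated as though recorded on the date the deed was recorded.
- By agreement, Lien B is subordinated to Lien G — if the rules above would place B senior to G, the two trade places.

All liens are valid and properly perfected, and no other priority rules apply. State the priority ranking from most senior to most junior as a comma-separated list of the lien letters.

G, F, D, E, C, B, A

First, effective dates: A was recorded within the 10-day window, so its effective date is the deed date 5/11/2015.
B, as a real-property tax lien, has superpriority and ranks first.
Remaining liens by effective date: F (10/17/2014), D (10/28/2014), E (2/14/2015), C (3/5/2015), G (3/11/2015), A (5/11/2015).
B is senior to G before the subordination, so the two trade places.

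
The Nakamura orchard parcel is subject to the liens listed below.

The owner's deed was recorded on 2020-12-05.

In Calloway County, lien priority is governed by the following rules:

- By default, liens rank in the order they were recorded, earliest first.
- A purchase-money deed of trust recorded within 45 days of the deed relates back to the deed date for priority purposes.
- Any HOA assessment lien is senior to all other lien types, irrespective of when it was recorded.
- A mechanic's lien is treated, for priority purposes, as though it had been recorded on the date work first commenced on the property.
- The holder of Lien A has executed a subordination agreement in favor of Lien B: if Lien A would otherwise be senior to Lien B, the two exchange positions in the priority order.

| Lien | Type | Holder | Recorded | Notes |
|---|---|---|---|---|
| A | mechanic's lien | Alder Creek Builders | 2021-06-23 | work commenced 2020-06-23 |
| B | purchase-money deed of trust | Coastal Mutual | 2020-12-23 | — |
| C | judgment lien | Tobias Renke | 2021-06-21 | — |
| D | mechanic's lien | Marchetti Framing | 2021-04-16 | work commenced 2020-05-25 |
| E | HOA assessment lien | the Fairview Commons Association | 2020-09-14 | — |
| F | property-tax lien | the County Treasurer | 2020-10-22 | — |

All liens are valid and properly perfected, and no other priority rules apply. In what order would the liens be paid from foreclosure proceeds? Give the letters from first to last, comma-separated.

E, D, B, F, A, C

Effective dates: A relates back to 2020-06-23 (work commenced); B's effective date is the deed date, 2020-12-05; D is treated as recorded 2020-05-25, the work-commencement date.
E is an HOA assessment lien and takes priority over every other lien.
The other liens, earliest effective date first: D (2020-05-25), A (2020-06-23), F (2020-10-22), B (2020-12-05), C (2021-06-21).
Because A would otherwise rank above B, the subordination swaps them.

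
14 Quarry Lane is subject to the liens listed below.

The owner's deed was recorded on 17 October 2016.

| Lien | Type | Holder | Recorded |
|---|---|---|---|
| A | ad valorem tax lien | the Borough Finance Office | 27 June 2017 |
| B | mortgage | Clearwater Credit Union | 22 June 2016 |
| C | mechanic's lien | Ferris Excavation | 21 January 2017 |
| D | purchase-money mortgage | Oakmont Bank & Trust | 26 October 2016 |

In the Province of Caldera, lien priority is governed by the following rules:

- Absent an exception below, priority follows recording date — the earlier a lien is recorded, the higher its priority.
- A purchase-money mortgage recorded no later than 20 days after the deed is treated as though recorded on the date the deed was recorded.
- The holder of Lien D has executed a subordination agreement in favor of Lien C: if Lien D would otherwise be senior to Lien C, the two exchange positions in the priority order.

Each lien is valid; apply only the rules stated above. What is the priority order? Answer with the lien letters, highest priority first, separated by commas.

Effective dates after the stated exceptions: D relates back to the deed date 17 October 2016.
By effective date, earliest first: B (22 June 2016), D (17 October 2016), C (21 January 2017), A (27 June 2017).
D is senior to C before the subordination, so the two trade places.

B, C, D, A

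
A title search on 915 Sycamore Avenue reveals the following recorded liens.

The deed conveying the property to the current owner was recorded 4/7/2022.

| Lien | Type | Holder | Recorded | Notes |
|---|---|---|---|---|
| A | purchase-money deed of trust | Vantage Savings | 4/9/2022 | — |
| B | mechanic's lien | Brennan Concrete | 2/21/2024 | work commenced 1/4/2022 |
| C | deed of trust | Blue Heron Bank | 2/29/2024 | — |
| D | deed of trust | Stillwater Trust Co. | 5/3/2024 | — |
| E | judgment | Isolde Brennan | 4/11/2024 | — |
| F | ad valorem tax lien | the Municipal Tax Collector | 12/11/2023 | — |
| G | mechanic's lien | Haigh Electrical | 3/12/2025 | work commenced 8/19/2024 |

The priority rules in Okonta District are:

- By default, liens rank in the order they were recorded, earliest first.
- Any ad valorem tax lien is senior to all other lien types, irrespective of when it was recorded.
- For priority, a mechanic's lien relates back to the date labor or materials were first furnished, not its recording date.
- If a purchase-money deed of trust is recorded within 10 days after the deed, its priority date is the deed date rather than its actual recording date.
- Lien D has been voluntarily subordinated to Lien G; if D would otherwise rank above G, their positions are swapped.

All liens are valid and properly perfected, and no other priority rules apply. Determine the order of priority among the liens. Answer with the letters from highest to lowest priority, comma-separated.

F, B, A, C, E, G, D

Adjusting effective dates: A was recorded within the 10-day window, so its effective date is the deed date 4/7/2022; B is treated as recorded 1/4/2022, the work-commencement date; G is treated as recorded 8/19/2024, the work-commencement date.
F, as an ad valorem tax lien, has superpriority and ranks first.
Ordering the rest by effective date: B (1/4/2022), A (4/7/2022), C (2/29/2024), E (4/11/2024), D (5/3/2024), G (8/19/2024).
D would otherwise be senior to G, so under the subordination agreement D and G exchange positions.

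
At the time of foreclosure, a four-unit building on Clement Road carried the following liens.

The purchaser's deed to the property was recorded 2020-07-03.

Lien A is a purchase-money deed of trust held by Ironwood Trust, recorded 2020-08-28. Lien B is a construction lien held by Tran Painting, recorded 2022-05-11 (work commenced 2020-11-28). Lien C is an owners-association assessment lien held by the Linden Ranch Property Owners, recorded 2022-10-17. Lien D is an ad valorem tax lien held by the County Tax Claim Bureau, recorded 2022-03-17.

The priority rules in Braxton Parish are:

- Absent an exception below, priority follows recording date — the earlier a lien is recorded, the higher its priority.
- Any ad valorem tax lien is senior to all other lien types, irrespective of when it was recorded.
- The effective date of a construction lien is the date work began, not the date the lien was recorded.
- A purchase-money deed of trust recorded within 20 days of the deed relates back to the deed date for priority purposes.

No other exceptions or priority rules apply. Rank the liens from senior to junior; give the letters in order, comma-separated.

Effective dates: A was recorded 56 days after the deed, outside the 20-day window, so it keeps its recording date; B is treated as recorded 2020-11-28, the work-commencement date.
D is an ad valorem tax lien and takes priority over every other lien.
Remaining liens by effective date: A (2020-08-28), B (2020-11-28), C (2022-10-17).

D, A, B, C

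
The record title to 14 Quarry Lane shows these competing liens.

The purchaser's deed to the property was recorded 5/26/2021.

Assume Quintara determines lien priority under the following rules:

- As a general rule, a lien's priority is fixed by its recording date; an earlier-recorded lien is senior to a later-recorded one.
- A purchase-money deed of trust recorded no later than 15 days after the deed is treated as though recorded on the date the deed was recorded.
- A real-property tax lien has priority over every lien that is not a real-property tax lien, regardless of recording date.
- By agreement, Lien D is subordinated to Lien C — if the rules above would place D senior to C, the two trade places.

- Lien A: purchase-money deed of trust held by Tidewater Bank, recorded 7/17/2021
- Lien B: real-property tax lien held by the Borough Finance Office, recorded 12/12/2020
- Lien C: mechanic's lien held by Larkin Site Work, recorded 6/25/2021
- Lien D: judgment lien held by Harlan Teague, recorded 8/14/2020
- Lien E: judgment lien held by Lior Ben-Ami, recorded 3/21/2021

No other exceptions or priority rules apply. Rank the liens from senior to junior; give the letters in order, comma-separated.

B, C, E, D, A

Effective dates: A missed the 15-day window (52 days after the deed), so its recording date stands.
B is a real-property tax lien and takes priority over every other lien.
Remaining liens by effective date: D (8/14/2020), E (3/21/2021), C (6/25/2021), A (7/17/2021).
Because D would otherwise rank above C, the subordination swaps them.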